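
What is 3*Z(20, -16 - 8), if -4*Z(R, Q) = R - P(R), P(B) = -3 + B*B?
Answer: 1131/4 ≈ 282.75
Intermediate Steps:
P(B) = -3 + B²
Z(R, Q) = -¾ - R/4 + R²/4 (Z(R, Q) = -(R - (-3 + R²))/4 = -(R + (3 - R²))/4 = -(3 + R - R²)/4 = -¾ - R/4 + R²/4)
3*Z(20, -16 - 8) = 3*(-¾ - ¼*20 + (¼)*20²) = 3*(-¾ - 5 + (¼)*400) = 3*(-¾ - 5 + 100) = 3*(377/4) = 1131/4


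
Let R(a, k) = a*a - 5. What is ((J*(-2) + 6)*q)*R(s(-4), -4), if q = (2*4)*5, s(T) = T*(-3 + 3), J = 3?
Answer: 0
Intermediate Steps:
s(T) = 0 (s(T) = T*0 = 0)
R(a, k) = -5 + a² (R(a, k) = a² - 5 = -5 + a²)
q = 40 (q = 8*5 = 40)
((J*(-2) + 6)*q)*R(s(-4), -4) = ((3*(-2) + 6)*40)*(-5 + 0²) = ((-6 + 6)*40)*(-5 + 0) = (0*40)*(-5) = 0*(-5) = 0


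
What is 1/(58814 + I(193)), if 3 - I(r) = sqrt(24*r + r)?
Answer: 58817/3459434664 + 5*sqrt(193)/3459434664 ≈ 1.7022e-5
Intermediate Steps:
I(r) = 3 - 5*sqrt(r) (I(r) = 3 - sqrt(24*r + r) = 3 - sqrt(25*r) = 3 - 5*sqrt(r))
1/(58814 + I(193)) = 1/(58814 + (3 - 5*sqrt(193))) = 1/(58817 - 5*sqrt(193))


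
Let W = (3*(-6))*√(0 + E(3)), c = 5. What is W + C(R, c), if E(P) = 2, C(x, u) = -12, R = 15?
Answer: -12 - 18*√2 ≈ -37.456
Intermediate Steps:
W = -18*√2 (W = (3*(-6))*√(0 + 2) = -18*√2 ≈ -25.456)
W + C(R, c) = -18*√2 - 12 = -12 - 18*√2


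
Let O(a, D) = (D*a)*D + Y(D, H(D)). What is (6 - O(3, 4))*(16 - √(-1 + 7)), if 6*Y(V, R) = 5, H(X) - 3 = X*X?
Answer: -2056/3 + 257*√6/6 ≈ -580.41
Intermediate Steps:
H(X) = 3 + X² (H(X) = 3 + X*X = 3 + X²)
Y(V, R) = ⅚ (Y(V, R) = (⅙)*5 = ⅚)
O(a, D) = ⅚ + a*D² (O(a, D) = (D*a)*D + ⅚ = a*D² + ⅚ = ⅚ + a*D²)
(6 - O(3, 4))*(16 - √(-1 + 7)) = (6 - (⅚ + 3*4²))*(16 - √(-1 + 7)) = (6 - (⅚ + 3*16))*(16 - √6) = (6 - (⅚ + 48))*(16 - √6) = (6 - 1*293/6)*(16 - √6) = (6 - 293/6)*(16 - √6) = -257*(16 - √6)/6 = -2056/3 + 257*√6/6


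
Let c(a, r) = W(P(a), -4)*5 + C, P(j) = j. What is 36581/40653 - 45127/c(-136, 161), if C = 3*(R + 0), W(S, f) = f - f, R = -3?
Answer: 203875240/40653 ≈ 5015.0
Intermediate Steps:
W(S, f) = 0
C = -9 (C = 3*(-3 + 0) = 3*(-3) = -9)
c(a, r) = -9 (c(a, r) = 0*5 - 9 = 0 - 9 = -9)
36581/40653 - 45127/c(-136, 161) = 36581/40653 - 45127/(-9) = 36581*(1/40653) - 45127*(-⅑) = 36581/40653 + 45127/9 = 203875240/40653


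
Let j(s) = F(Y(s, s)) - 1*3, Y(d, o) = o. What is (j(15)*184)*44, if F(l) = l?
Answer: 97152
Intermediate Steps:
j(s) = -3 + s (j(s) = s - 1*3 = s - 3 = -3 + s)
(j(15)*184)*44 = ((-3 + 15)*184)*44 = (12*184)*44 = 2208*44 = 97152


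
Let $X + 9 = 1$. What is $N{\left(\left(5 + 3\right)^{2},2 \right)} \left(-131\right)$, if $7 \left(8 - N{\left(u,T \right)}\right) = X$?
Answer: $- \frac{8384}{7} \approx -1197.7$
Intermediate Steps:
$X = -8$ ($X = -9 + 1 = -8$)
$N{\left(u,T \right)} = \frac{64}{7}$ ($N{\left(u,T \right)} = 8 - - \frac{8}{7} = 8 + \frac{8}{7} = \frac{64}{7}$)
$N{\left(\left(5 + 3\right)^{2},2 \right)} \left(-131\right) = \frac{64}{7} \left(-131\right) = - \frac{8384}{7}$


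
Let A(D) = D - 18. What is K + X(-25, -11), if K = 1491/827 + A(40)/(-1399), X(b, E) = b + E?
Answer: -39583313/1156973 ≈ -34.213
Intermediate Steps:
A(D) = -18 + D
X(b, E) = E + b
K = 2067715/1156973 (K = 1491/827 + (-18 + 40)/(-1399) = 1491*(1/827) + 22*(-1/1399) = 1491/827 - 22/1399 = 2067715/1156973 ≈ 1.7872)
K + X(-25, -11) = 2067715/1156973 + (-11 - 25) = 2067715/1156973 - 36 = -39583313/1156973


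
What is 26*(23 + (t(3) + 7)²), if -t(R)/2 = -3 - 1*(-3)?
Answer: 1872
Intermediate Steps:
t(R) = 0 (t(R) = -2*(-3 - 1*(-3)) = -2*(-3 + 3) = -2*0 = 0)
26*(23 + (t(3) + 7)²) = 26*(23 + (0 + 7)²) = 26*(23 + 7²) = 26*(23 + 49) = 26*72 = 1872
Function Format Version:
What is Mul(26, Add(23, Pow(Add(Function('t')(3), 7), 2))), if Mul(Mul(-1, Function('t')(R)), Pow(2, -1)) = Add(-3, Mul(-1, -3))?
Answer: 1872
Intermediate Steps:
Function('t')(R) = 0 (Function('t')(R) = Mul(-2, Add(-3, Mul(-1, -3))) = Mul(-2, Add(-3, 3)) = Mul(-2, 0) = 0)
Mul(26, Add(23, Pow(Add(Function('t')(3), 7), 2))) = Mul(26, Add(23, Pow(Add(0, 7), 2))) = Mul(26, Add(23, Pow(7, 2))) = Mul(26, Add(23, 49)) = Mul(26, 72) = 1872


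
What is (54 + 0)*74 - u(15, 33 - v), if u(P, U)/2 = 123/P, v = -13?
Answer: 19898/5 ≈ 3979.6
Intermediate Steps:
u(P, U) = 246/P (u(P, U) = 2*(123/P) = 246/P)
(54 + 0)*74 - u(15, 33 - v) = (54 + 0)*74 - 246/15 = 54*74 - 246/15 = 3996 - 1*82/5 = 3996 - 82/5 = 19898/5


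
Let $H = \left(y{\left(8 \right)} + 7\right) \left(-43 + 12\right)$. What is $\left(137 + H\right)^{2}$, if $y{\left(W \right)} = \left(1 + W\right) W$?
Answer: $5345344$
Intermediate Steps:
$y{\left(W \right)} = W \left(1 + W\right)$
$H = -2449$ ($H = \left(8 \left(1 + 8\right) + 7\right) \left(-43 + 12\right) = \left(8 \cdot 9 + 7\right) \left(-31\right) = \left(72 + 7\right) \left(-31\right) = 79 \left(-31\right) = -2449$)
$\left(137 + H\right)^{2} = \left(137 - 2449\right)^{2} = \left(-2312\right)^{2} = 5345344$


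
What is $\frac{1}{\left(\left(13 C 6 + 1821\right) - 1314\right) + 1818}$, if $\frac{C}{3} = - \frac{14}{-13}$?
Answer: $\frac{1}{2577} \approx 0.00038805$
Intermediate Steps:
$C = \frac{42}{13}$ ($C = 3 \left(- \frac{14}{-13}\right) = 3 \left(\left(-14\right) \left(- \frac{1}{13}\right)\right) = 3 \cdot \frac{14}{13} = \frac{42}{13} \approx 3.2308$)
$\frac{1}{\left(\left(13 C 6 + 1821\right) - 1314\right) + 1818} = \frac{1}{\left(\left(13 \cdot \frac{42}{13} \cdot 6 + 1821\right) - 1314\right) + 1818} = \frac{1}{\left(\left(42 \cdot 6 + 1821\right) - 1314\right) + 1818} = \frac{1}{\left(\left(252 + 1821\right) - 1314\right) + 1818} = \frac{1}{\left(2073 - 1314\right) + 1818} = \frac{1}{759 + 1818} = \frac{1}{2577}$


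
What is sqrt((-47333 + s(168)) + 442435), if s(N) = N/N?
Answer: sqrt(395103) ≈ 628.57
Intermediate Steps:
s(N) = 1
sqrt((-47333 + s(168)) + 442435) = sqrt((-47333 + 1) + 442435) = sqrt(-47332 + 442435) = sqrt(395103)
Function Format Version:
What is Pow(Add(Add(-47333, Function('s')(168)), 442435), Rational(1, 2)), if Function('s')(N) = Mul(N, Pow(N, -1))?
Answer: Pow(395103, Rational(1, 2)) ≈ 628.57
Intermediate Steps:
Function('s')(N) = 1
Pow(Add(Add(-47333, Function('s')(168)), 442435), Rational(1, 2)) = Pow(Add(Add(-47333, 1), 442435), Rational(1, 2)) = Pow(Add(-47332, 442435), Rational(1, 2)) = Pow(395103, Rational(1, 2))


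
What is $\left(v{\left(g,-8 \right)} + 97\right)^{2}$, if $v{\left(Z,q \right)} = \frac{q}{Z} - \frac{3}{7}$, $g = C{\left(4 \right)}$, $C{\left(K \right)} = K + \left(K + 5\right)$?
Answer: $\frac{76247824}{8281} \approx 9207.6$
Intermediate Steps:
$C{\left(K \right)} = 5 + 2 K$ ($C{\left(K \right)} = K + \left(5 + K\right) = 5 + 2 K$)
$g = 13$ ($g = 5 + 2 \cdot 4 = 5 + 8 = 13$)
$v{\left(Z,q \right)} = - \frac{3}{7} + \frac{q}{Z}$ ($v{\left(Z,q \right)} = \frac{q}{Z} - \frac{3}{7} = - \frac{3}{7} + \frac{q}{Z}$)
$\left(v{\left(g,-8 \right)} + 97\right)^{2} = \left(\left(- \frac{3}{7} - \frac{8}{13}\right) + 97\right)^{2} = \left(- \frac{95}{91} + 97\right)^{2} = \left(\frac{8732}{91}\right)^{2} = \frac{76247824}{8281}$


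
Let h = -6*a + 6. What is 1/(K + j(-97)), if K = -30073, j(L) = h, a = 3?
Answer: -1/30085 ≈ -3.3239e-5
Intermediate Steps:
h = -12 (h = -6*3 + 6 = -18 + 6 = -12)
j(L) = -12
1/(K + j(-97)) = 1/(-30073 - 12) = 1/(-30085) = -1/30085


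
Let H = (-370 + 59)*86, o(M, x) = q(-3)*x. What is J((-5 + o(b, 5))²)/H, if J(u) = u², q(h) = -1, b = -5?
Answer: -5000/13373 ≈ -0.37389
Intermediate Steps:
o(M, x) = -x
H = -26746 (H = -311*86 = -26746)
J((-5 + o(b, 5))²)/H = ((-5 - 1*5)²)²/(-26746) = ((-5 - 5)²)²*(-1/26746) = ((-10)²)²*(-1/26746) = 100²*(-1/26746) = 10000*(-1/26746) = -5000/13373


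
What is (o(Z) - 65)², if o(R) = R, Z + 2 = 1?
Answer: 4356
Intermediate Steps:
Z = -1 (Z = -2 + 1 = -1)
(o(Z) - 65)² = (-1 - 65)² = (-66)² = 4356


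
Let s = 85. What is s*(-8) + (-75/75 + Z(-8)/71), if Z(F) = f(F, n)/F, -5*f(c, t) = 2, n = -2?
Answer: -967019/1420 ≈ -681.00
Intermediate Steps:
f(c, t) = -⅖ (f(c, t) = -⅕*2 = -⅖)
Z(F) = -2/(5*F)
s*(-8) + (-75/75 + Z(-8)/71) = 85*(-8) + (-75/75 - ⅖/(-8)/71) = -680 + (-75*1/75 - ⅖*(-⅛)*(1/71)) = -680 + (-1 + (1/20)*(1/71)) = -680 + (-1 + 1/1420) = -680 - 1419/1420 = -967019/1420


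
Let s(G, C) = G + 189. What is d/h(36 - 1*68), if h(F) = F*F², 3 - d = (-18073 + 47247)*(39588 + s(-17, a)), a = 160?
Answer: 1159958237/32768 ≈ 35399.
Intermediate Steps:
s(G, C) = 189 + G
d = -1159958237 (d = 3 - (-18073 + 47247)*(39588 + (189 - 17)) = 3 - 29174*(39588 + 172) = 3 - 29174*39760 = 3 - 1*1159958240 = 3 - 1159958240 = -1159958237)
h(F) = F³
d/h(36 - 1*68) = -1159958237/(36 - 1*68)³ = -1159958237/(36 - 68)³ = -1159958237/((-32)³) = -1159958237/(-32768) = -1159958237*(-1/32768) = 1159958237/32768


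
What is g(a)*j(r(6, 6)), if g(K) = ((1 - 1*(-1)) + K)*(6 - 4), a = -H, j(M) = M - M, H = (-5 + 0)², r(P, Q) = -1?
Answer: 0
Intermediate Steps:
H = 25 (H = (-5)² = 25)
j(M) = 0
a = -25 (a = -1*25 = -25)
g(K) = 4 + 2*K (g(K) = ((1 + 1) + K)*2 = (2 + K)*2 = 4 + 2*K)
g(a)*j(r(6, 6)) = (4 + 2*(-25))*0 = (4 - 50)*0 = -46*0 = 0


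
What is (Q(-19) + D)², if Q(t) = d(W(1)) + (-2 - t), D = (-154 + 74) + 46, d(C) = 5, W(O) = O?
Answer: 144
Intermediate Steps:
D = -34 (D = -80 + 46 = -34)
Q(t) = 3 - t (Q(t) = 5 + (-2 - t) = 3 - t)
(Q(-19) + D)² = ((3 - 1*(-19)) - 34)² = ((3 + 19) - 34)² = (22 - 34)² = (-12)² = 144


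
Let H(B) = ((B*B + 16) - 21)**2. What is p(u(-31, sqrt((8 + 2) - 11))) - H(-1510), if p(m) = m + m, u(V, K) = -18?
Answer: -5198833209061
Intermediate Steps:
H(B) = (-5 + B**2)**2 (H(B) = ((B**2 + 16) - 21)**2 = ((16 + B**2) - 21)**2 = (-5 + B**2)**2)
p(m) = 2*m
p(u(-31, sqrt((8 + 2) - 11))) - H(-1510) = 2*(-18) - (-5 + (-1510)**2)**2 = -36 - (-5 + 2280100)**2 = -36 - 1*2280095**2 = -36 - 1*5198833209025 = -36 - 5198833209025 = -5198833209061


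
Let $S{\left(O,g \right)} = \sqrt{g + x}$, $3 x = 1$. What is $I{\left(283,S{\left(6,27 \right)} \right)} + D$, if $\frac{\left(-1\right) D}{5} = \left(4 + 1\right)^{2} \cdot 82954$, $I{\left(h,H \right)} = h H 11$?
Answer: $-10369250 + \frac{3113 \sqrt{246}}{3} \approx -1.0353 \cdot 10^{7}$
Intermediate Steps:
$x = \frac{1}{3}$ ($x = \frac{1}{3} \cdot 1 = \frac{1}{3} \approx 0.33333$)
$S{\left(O,g \right)} = \sqrt{\frac{1}{3} + g}$ ($S{\left(O,g \right)} = \sqrt{g + \frac{1}{3}} = \sqrt{\frac{1}{3} + g}$)
$I{\left(h,H \right)} = 11 H h$ ($I{\left(h,H \right)} = H h 11 = 11 H h$)
$D = -10369250$ ($D = - 5 \left(4 + 1\right)^{2} \cdot 82954 = - 5 \cdot 5^{2} \cdot 82954 = - 5 \cdot 25 \cdot 82954 = \left(-5\right) 2073850 = -10369250$)
$I{\left(283,S{\left(6,27 \right)} \right)} + D = 11 \frac{\sqrt{3 + 9 \cdot 27}}{3} \cdot 283 - 10369250 = 11 \frac{\sqrt{3 + 243}}{3} \cdot 283 - 10369250 = 11 \frac{\sqrt{246}}{3} \cdot 283 - 10369250 = \frac{3113 \sqrt{246}}{3} - 10369250 = -10369250 + \frac{3113 \sqrt{246}}{3}$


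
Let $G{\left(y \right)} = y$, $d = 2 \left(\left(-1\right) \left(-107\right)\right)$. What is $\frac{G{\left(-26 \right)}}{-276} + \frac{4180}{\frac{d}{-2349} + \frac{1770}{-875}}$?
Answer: $- \frac{59278301513}{29980362} \approx -1977.2$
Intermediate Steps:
$d = 214$ ($d = 2 \cdot 107 = 214$)
$\frac{G{\left(-26 \right)}}{-276} + \frac{4180}{\frac{d}{-2349} + \frac{1770}{-875}} = - \frac{26}{-276} + \frac{4180}{\frac{214}{-2349} + \frac{1770}{-875}} = \left(-26\right) \left(- \frac{1}{276}\right) + \frac{4180}{214 \left(- \frac{1}{2349}\right) + 1770 \left(- \frac{1}{875}\right)} = \frac{13}{138} + \frac{4180}{- \frac{214}{2349} - \frac{354}{175}} = \frac{13}{138} + \frac{4180}{- \frac{868996}{411075}} = \frac{13}{138} + 4180 \left(- \frac{411075}{868996}\right) = \frac{13}{138} - \frac{429573375}{217249} = - \frac{59278301513}{29980362}$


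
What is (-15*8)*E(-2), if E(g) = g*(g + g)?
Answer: -960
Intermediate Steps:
E(g) = 2*g**2 (E(g) = g*(2*g) = 2*g**2)
(-15*8)*E(-2) = (-15*8)*(2*(-2)**2) = -240*4 = -120*8 = -960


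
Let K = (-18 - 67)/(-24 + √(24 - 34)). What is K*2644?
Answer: 2696880/293 + 112370*I*√10/293 ≈ 9204.4 + 1212.8*I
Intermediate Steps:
K = -85/(-24 + I*√10) (K = -85/(-24 + √(-10)) = -85/(-24 + I*√10) ≈ 3.4812 + 0.45869*I)
K*2644 = (1020/293 + 85*I*√10/586)*2644 = 2696880/293 + 112370*I*√10/293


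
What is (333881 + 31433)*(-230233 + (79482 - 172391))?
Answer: -118048296588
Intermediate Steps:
(333881 + 31433)*(-230233 + (79482 - 172391)) = 365314*(-230233 - 92909) = 365314*(-323142) = -118048296588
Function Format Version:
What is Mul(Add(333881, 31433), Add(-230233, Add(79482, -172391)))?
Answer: -118048296588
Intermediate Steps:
Mul(Add(333881, 31433), Add(-230233, Add(79482, -172391))) = Mul(365314, Add(-230233, -92909)) = Mul(365314, -323142) = -118048296588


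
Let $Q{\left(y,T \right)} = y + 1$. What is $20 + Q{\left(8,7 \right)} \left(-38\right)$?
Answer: $-322$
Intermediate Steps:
$Q{\left(y,T \right)} = 1 + y$
$20 + Q{\left(8,7 \right)} \left(-38\right) = 20 + \left(1 + 8\right) \left(-38\right) = 20 + 9 \left(-38\right) = 20 - 342 = -322$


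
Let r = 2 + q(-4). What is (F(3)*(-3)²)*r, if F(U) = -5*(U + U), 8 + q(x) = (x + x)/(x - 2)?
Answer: 1260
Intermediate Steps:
q(x) = -8 + 2*x/(-2 + x) (q(x) = -8 + (x + x)/(x - 2) = -8 + (2*x)/(-2 + x) = -8 + 2*x/(-2 + x))
F(U) = -10*U
r = -14/3 (r = 2 + 2*(8 - 3*(-4))/(-2 - 4) = 2 + 2*(8 + 12)/(-6) = 2 + 2*(-⅙)*20 = 2 - 20/3 = -14/3 ≈ -4.6667)
(F(3)*(-3)²)*r = (-10*3*(-3)²)*(-14/3) = -30*9*(-14/3) = -270*(-14/3) = 1260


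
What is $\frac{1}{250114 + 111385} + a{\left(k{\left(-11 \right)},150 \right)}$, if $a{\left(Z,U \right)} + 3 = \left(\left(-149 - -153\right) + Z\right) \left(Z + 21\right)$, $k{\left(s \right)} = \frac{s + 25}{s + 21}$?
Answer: $\frac{1066060576}{9037475} \approx 117.96$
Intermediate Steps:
$k{\left(s \right)} = \frac{25 + s}{21 + s}$
$a{\left(Z,U \right)} = -3 + \left(4 + Z\right) \left(21 + Z\right)$ ($a{\left(Z,U \right)} = -3 + \left(\left(-149 - -153\right) + Z\right) \left(Z + 21\right) = -3 + \left(\left(-149 + 153\right) + Z\right) \left(21 + Z\right) = -3 + \left(4 + Z\right) \left(21 + Z\right)$)
$\frac{1}{250114 + 111385} + a{\left(k{\left(-11 \right)},150 \right)} = \frac{1}{250114 + 111385} + \left(81 + \left(\frac{25 - 11}{21 - 11}\right)^{2} + 25 \frac{25 - 11}{21 - 11}\right) = \frac{1}{361499} + \left(81 + \left(\frac{1}{10} \cdot 14\right)^{2} + 25 \cdot \frac{1}{10} \cdot 14\right) = \frac{1}{361499} + \left(81 + \left(\frac{7}{5}\right)^{2} + 25 \cdot \frac{7}{5}\right) = \frac{1}{361499} + \left(81 + \frac{49}{25} + 35\right) = \frac{1}{361499} + \frac{2949}{25} = \frac{1066060576}{9037475}$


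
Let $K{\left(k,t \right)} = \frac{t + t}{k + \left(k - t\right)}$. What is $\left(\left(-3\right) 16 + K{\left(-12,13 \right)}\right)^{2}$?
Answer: $\frac{3247204}{1369} \approx 2372.0$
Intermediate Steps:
$K{\left(k,t \right)} = \frac{2 t}{- t + 2 k}$
$\left(\left(-3\right) 16 + K{\left(-12,13 \right)}\right)^{2} = \left(\left(-3\right) 16 + 2 \cdot 13 \frac{1}{\left(-1\right) 13 + 2 \left(-12\right)}\right)^{2} = \left(-48 + 2 \cdot 13 \frac{1}{-13 - 24}\right)^{2} = \left(-48 + 2 \cdot 13 \frac{1}{-37}\right)^{2} = \left(-48 + 2 \cdot 13 \left(- \frac{1}{37}\right)\right)^{2} = \left(-48 - \frac{26}{37}\right)^{2} = \left(- \frac{1802}{37}\right)^{2} = \frac{3247204}{1369}$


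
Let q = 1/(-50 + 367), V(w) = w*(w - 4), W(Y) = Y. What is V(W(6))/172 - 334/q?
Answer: -4552751/43 ≈ -1.0588e+5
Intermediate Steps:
V(w) = w*(-4 + w)
q = 1/317 ≈ 0.0031546
V(W(6))/172 - 334/q = (6*(-4 + 6))/172 - 334/1/317 = (6*2)*(1/172) - 334*317 = 12*(1/172) - 105878 = 3/43 - 105878 = -4552751/43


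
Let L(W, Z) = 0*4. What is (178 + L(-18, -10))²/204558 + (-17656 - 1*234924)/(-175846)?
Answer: 14309691076/8992676517 ≈ 1.5913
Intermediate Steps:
L(W, Z) = 0
(178 + L(-18, -10))²/204558 + (-17656 - 1*234924)/(-175846) = (178 + 0)²/204558 + (-17656 - 1*234924)/(-175846) = 178²*(1/204558) + (-17656 - 234924)*(-1/175846) = 31684*(1/204558) - 252580*(-1/175846) = 15842/102279 + 126290/87923 = 14309691076/8992676517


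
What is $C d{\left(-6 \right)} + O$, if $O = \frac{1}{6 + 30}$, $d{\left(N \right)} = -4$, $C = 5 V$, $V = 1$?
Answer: $- \frac{719}{36} \approx -19.972$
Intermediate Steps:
$C = 5$ ($C = 5 \cdot 1 = 5$)
$O = \frac{1}{36} \approx 0.027778$
$C d{\left(-6 \right)} + O = 5 \left(-4\right) + \frac{1}{36} = -20 + \frac{1}{36} = - \frac{719}{36}$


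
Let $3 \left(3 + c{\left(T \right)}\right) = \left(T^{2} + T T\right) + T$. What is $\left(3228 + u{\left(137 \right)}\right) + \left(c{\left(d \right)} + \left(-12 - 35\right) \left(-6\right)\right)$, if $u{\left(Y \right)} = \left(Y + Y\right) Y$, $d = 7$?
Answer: $41080$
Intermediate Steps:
$c{\left(T \right)} = -3 + \frac{T}{3} + \frac{2 T^{2}}{3}$ ($c{\left(T \right)} = -3 + \frac{\left(T^{2} + T T\right) + T}{3} = -3 + \frac{\left(T^{2} + T^{2}\right) + T}{3} = -3 + \frac{2 T^{2} + T}{3} = -3 + \frac{T + 2 T^{2}}{3} = -3 + \left(\frac{T}{3} + \frac{2 T^{2}}{3}\right) = -3 + \frac{T}{3} + \frac{2 T^{2}}{3}$)
$u{\left(Y \right)} = 2 Y^{2}$ ($u{\left(Y \right)} = 2 Y Y = 2 Y^{2}$)
$\left(3228 + u{\left(137 \right)}\right) + \left(c{\left(d \right)} + \left(-12 - 35\right) \left(-6\right)\right) = \left(3228 + 2 \cdot 137^{2}\right) + \left(\left(-3 + \frac{1}{3} \cdot 7 + \frac{2 \cdot 7^{2}}{3}\right) + \left(-12 - 35\right) \left(-6\right)\right) = \left(3228 + 2 \cdot 18769\right) + \left(\left(-3 + \frac{7}{3} + \frac{2}{3} \cdot 49\right) - -282\right) = \left(3228 + 37538\right) + \left(\left(-3 + \frac{7}{3} + \frac{98}{3}\right) + 282\right) = 40766 + \left(32 + 282\right) = 40766 + 314 = 41080$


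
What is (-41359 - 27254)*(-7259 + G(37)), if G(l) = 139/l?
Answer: 18418748172/37 ≈ 4.9780e+8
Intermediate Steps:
(-41359 - 27254)*(-7259 + G(37)) = (-41359 - 27254)*(-7259 + 139/37) = -68613*(-7259 + 139*(1/37)) = -68613*(-7259 + 139/37) = -68613*(-268444/37) = 18418748172/37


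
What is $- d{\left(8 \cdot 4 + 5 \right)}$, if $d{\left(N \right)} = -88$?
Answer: $88$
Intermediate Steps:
$- d{\left(8 \cdot 4 + 5 \right)} = \left(-1\right) \left(-88\right) = 88$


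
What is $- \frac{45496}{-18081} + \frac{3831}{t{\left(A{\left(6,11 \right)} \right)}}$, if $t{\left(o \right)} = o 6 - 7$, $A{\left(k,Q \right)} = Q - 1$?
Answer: $\frac{71679599}{958293} \approx 74.799$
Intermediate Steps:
$A{\left(k,Q \right)} = -1 + Q$
$t{\left(o \right)} = -7 + 6 o$ ($t{\left(o \right)} = 6 o - 7 = -7 + 6 o$)
$- \frac{45496}{-18081} + \frac{3831}{t{\left(A{\left(6,11 \right)} \right)}} = - \frac{45496}{-18081} + \frac{3831}{-7 + 6 \left(-1 + 11\right)} = \left(-45496\right) \left(- \frac{1}{18081}\right) + \frac{3831}{-7 + 6 \cdot 10} = \frac{45496}{18081} + \frac{3831}{-7 + 60} = \frac{45496}{18081} + \frac{3831}{53} = \frac{71679599}{958293}$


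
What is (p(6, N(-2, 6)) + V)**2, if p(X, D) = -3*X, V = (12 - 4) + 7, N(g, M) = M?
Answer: 9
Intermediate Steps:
V = 15 (V = 8 + 7 = 15)
(p(6, N(-2, 6)) + V)**2 = (-3*6 + 15)**2 = (-18 + 15)**2 = (-3)**2 = 9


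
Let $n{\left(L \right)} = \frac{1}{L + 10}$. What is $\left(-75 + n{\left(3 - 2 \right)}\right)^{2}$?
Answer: $\frac{678976}{121} \approx 5611.4$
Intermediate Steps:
$n{\left(L \right)} = \frac{1}{10 + L}$
$\left(-75 + n{\left(3 - 2 \right)}\right)^{2} = \left(-75 + \frac{1}{10 + \left(3 - 2\right)}\right)^{2} = \left(-75 + \frac{1}{10 + 1}\right)^{2} = \left(-75 + \frac{1}{11}\right)^{2} = \left(- \frac{824}{11}\right)^{2} = \frac{678976}{121}$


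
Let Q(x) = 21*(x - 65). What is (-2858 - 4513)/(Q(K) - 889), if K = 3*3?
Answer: 1053/295 ≈ 3.5695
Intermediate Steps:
K = 9
Q(x) = -1365 + 21*x (Q(x) = 21*(-65 + x) = -1365 + 21*x)
(-2858 - 4513)/(Q(K) - 889) = (-2858 - 4513)/((-1365 + 21*9) - 889) = -7371/((-1365 + 189) - 889) = -7371/(-1176 - 889) = -7371/(-2065) = -7371*(-1/2065) = 1053/295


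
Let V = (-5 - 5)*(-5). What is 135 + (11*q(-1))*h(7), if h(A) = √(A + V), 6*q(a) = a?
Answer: 135 - 11*√57/6 ≈ 121.16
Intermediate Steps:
V = 50 (V = -10*(-5) = 50)
q(a) = a/6
h(A) = √(50 + A) (h(A) = √(A + 50) = √(50 + A))
135 + (11*q(-1))*h(7) = 135 + (11*((⅙)*(-1)))*√(50 + 7) = 135 + (11*(-⅙))*√57 = 135 - 11*√57/6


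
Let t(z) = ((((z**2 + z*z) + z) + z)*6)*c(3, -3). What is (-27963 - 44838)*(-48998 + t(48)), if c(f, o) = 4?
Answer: -4651838298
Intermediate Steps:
t(z) = 48*z + 48*z**2 (t(z) = ((((z**2 + z*z) + z) + z)*6)*4 = ((((z**2 + z**2) + z) + z)*6)*4 = (((2*z**2 + z) + z)*6)*4 = (((z + 2*z**2) + z)*6)*4 = ((2*z + 2*z**2)*6)*4 = (12*z + 12*z**2)*4 = 48*z + 48*z**2)
(-27963 - 44838)*(-48998 + t(48)) = (-27963 - 44838)*(-48998 + 48*48*(1 + 48)) = -72801*(-48998 + 48*48*49) = -72801*(-48998 + 112896) = -72801*63898 = -4651838298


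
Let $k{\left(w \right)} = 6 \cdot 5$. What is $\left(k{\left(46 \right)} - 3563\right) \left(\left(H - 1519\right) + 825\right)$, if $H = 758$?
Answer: $-226112$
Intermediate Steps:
$k{\left(w \right)} = 30$
$\left(k{\left(46 \right)} - 3563\right) \left(\left(H - 1519\right) + 825\right) = \left(30 - 3563\right) \left(\left(758 - 1519\right) + 825\right) = - 3533 \left(\left(758 - 1519\right) + 825\right) = - 3533 \left(-761 + 825\right) = \left(-3533\right) 64 = -226112$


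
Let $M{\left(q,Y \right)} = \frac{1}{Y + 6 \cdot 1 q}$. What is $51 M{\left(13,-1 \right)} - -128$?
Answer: $\frac{9907}{77} \approx 128.66$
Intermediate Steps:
$M{\left(q,Y \right)} = \frac{1}{Y + 6 q}$
$51 M{\left(13,-1 \right)} - -128 = \frac{51}{-1 + 6 \cdot 13} - -128 = \frac{51}{-1 + 78} + 128 = \frac{51}{77} + 128 = \frac{9907}{77}$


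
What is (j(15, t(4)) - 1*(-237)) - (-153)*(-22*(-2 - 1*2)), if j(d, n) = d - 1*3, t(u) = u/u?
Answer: 13713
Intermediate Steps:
t(u) = 1
j(d, n) = -3 + d (j(d, n) = d - 3 = -3 + d)
(j(15, t(4)) - 1*(-237)) - (-153)*(-22*(-2 - 1*2)) = ((-3 + 15) - 1*(-237)) - (-153)*(-22*(-2 - 1*2)) = (12 + 237) - (-153)*(-22*(-2 - 2)) = 249 - (-153)*(-22*(-4)) = 249 - (-153)*88 = 249 - 153*(-88) = 249 + 13464 = 13713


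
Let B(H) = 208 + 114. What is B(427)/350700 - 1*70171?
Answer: -1757783527/25050 ≈ -70171.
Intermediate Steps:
B(H) = 322
B(427)/350700 - 1*70171 = 322/350700 - 1*70171 = 322*(1/350700) - 70171 = 23/25050 - 70171 = -1757783527/25050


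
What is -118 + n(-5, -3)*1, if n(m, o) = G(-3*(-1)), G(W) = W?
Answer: -115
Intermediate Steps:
n(m, o) = 3 (n(m, o) = -3*(-1) = 3)
-118 + n(-5, -3)*1 = -118 + 3*1 = -118 + 3 = -115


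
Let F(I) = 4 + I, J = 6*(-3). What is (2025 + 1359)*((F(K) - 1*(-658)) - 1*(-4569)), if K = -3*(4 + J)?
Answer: 17843832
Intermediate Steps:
J = -18
K = 42 (K = -3*(4 - 18) = -3*(-14) = 42)
(2025 + 1359)*((F(K) - 1*(-658)) - 1*(-4569)) = (2025 + 1359)*(((4 + 42) - 1*(-658)) - 1*(-4569)) = 3384*((46 + 658) + 4569) = 3384*(704 + 4569) = 3384*5273 = 17843832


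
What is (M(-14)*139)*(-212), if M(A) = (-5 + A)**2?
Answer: -10637948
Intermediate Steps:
(M(-14)*139)*(-212) = ((-5 - 14)**2*139)*(-212) = ((-19)**2*139)*(-212) = (361*139)*(-212) = 50179*(-212) = -10637948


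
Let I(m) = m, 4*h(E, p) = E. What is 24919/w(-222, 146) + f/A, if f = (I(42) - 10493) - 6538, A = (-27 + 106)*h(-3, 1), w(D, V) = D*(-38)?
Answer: 193060873/666444 ≈ 289.69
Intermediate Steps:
h(E, p) = E/4
w(D, V) = -38*D
A = -237/4 (A = (-27 + 106)*((¼)*(-3)) = 79*(-¾) = -237/4 ≈ -59.250)
f = -16989 (f = (42 - 10493) - 6538 = -10451 - 6538 = -16989)
24919/w(-222, 146) + f/A = 24919/((-38*(-222))) - 16989/(-237/4) = 24919/8436 - 16989*(-4/237) = 24919*(1/8436) + 22652/79 = 24919/8436 + 22652/79 = 193060873/666444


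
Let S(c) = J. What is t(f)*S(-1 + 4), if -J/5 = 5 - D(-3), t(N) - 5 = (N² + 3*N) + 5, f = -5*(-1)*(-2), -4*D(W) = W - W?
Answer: -2000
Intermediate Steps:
D(W) = 0 (D(W) = -(W - W)/4 = -¼*0 = 0)
f = -10 (f = 5*(-2) = -10)
t(N) = 10 + N² + 3*N (t(N) = 5 + ((N² + 3*N) + 5) = 5 + (5 + N² + 3*N) = 10 + N² + 3*N)
J = -25 (J = -5*(5 - 1*0) = -5*(5 + 0) = -5*5 = -25)
S(c) = -25
t(f)*S(-1 + 4) = (10 + (-10)² + 3*(-10))*(-25) = (10 + 100 - 30)*(-25) = 80*(-25) = -2000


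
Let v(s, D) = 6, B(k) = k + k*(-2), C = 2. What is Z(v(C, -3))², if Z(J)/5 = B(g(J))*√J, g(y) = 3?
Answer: 1350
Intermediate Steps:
B(k) = -k (B(k) = k - 2*k = -k)
Z(J) = -15*√J (Z(J) = 5*((-1*3)*√J) = 5*(-3*√J) = -15*√J)
Z(v(C, -3))² = (-15*√6)² = 1350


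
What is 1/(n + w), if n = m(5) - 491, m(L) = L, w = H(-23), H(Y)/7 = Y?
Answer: -1/647 ≈ -0.0015456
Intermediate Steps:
H(Y) = 7*Y
w = -161 (w = 7*(-23) = -161)
n = -486 (n = 5 - 491 = -486)
1/(n + w) = 1/(-486 - 161) = 1/(-647) = -1/647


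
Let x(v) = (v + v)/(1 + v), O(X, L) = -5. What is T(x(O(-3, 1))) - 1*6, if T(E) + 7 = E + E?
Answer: -8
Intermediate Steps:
x(v) = 2*v/(1 + v) (x(v) = (2*v)/(1 + v) = 2*v/(1 + v))
T(E) = -7 + 2*E (T(E) = -7 + (E + E) = -7 + 2*E)
T(x(O(-3, 1))) - 1*6 = (-7 + 2*(2*(-5)/(1 - 5))) - 1*6 = (-7 + 2*(2*(-5)/(-4))) - 6 = (-7 + 2*(2*(-5)*(-¼))) - 6 = (-7 + 2*(5/2)) - 6 = (-7 + 5) - 6 = -2 - 6 = -8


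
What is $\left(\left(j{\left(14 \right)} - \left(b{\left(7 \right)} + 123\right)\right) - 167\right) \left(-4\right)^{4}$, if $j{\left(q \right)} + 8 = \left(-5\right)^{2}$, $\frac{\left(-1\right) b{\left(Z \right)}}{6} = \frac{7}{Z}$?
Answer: $-68352$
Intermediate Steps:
$b{\left(Z \right)} = - \frac{42}{Z}$ ($b{\left(Z \right)} = - 6 \frac{7}{Z} = - \frac{42}{Z}$)
$j{\left(q \right)} = 17$ ($j{\left(q \right)} = -8 + \left(-5\right)^{2} = -8 + 25 = 17$)
$\left(\left(j{\left(14 \right)} - \left(b{\left(7 \right)} + 123\right)\right) - 167\right) \left(-4\right)^{4} = \left(\left(17 - \left(- \frac{42}{7} + 123\right)\right) - 167\right) \left(-4\right)^{4} = \left(\left(17 - \left(\left(-42\right) \frac{1}{7} + 123\right)\right) - 167\right) 256 = \left(\left(17 - \left(-6 + 123\right)\right) - 167\right) 256 = \left(\left(17 - 117\right) - 167\right) 256 = \left(-100 - 167\right) 256 = \left(-267\right) 256 = -68352$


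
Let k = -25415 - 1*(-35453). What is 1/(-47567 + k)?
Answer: -1/37529 ≈ -2.6646e-5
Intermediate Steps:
k = 10038 (k = -25415 + 35453 = 10038)
1/(-47567 + k) = 1/(-47567 + 10038) = 1/(-37529) = -1/37529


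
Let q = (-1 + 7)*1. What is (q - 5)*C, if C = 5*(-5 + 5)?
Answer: 0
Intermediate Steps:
C = 0 (C = 5*0 = 0)
q = 6 (q = 6*1 = 6)
(q - 5)*C = (6 - 5)*0 = 1*0 = 0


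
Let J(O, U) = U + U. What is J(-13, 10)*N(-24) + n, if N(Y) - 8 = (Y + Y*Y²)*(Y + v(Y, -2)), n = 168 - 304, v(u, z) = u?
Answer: 13294104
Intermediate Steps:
J(O, U) = 2*U
n = -136
N(Y) = 8 + 2*Y*(Y + Y³) (N(Y) = 8 + (Y + Y*Y²)*(Y + Y) = 8 + (Y + Y³)*(2*Y) = 8 + 2*Y*(Y + Y³))
J(-13, 10)*N(-24) + n = (2*10)*(8 + 2*(-24)² + 2*(-24)⁴) - 136 = 20*(8 + 2*576 + 2*331776) - 136 = 20*(8 + 1152 + 663552) - 136 = 20*664712 - 136 = 13294240 - 136 = 13294104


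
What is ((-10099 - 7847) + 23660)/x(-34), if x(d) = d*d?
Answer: 2857/578 ≈ 4.9429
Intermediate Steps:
x(d) = d²
((-10099 - 7847) + 23660)/x(-34) = ((-10099 - 7847) + 23660)/((-34)²) = (-17946 + 23660)/1156 = 5714*(1/1156) = 2857/578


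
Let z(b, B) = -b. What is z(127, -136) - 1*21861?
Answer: -21988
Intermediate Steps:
z(127, -136) - 1*21861 = -1*127 - 1*21861 = -127 - 21861 = -21988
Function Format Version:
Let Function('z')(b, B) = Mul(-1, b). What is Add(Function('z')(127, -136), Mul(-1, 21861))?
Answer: -21988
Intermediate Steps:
Add(Function('z')(127, -136), Mul(-1, 21861)) = Add(Mul(-1, 127), Mul(-1, 21861)) = Add(-127, -21861) = -21988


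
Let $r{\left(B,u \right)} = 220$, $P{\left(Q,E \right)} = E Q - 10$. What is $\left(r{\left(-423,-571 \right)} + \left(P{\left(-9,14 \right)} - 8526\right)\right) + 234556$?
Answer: $226114$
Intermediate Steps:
$P{\left(Q,E \right)} = -10 + E Q$
$\left(r{\left(-423,-571 \right)} + \left(P{\left(-9,14 \right)} - 8526\right)\right) + 234556 = \left(220 + \left(\left(-10 + 14 \left(-9\right)\right) - 8526\right)\right) + 234556 = \left(220 - 8662\right) + 234556 = -8442 + 234556 = 226114$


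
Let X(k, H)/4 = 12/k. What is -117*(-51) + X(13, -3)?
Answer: 77619/13 ≈ 5970.7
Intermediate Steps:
X(k, H) = 48/k (X(k, H) = 4*(12/k) = 48/k)
-117*(-51) + X(13, -3) = -117*(-51) + 48/13 = 5967 + 48*(1/13) = 5967 + 48/13 = 77619/13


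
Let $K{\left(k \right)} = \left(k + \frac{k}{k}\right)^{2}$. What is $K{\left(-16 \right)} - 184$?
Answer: $41$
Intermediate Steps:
$K{\left(k \right)} = \left(1 + k\right)^{2}$ ($K{\left(k \right)} = \left(k + 1\right)^{2} = \left(1 + k\right)^{2}$)
$K{\left(-16 \right)} - 184 = \left(1 - 16\right)^{2} - 184 = \left(-15\right)^{2} - 184 = 225 - 184 = 41$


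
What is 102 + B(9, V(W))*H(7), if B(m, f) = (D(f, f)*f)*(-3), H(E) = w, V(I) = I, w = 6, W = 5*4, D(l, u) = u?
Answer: -7098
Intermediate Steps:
W = 20
H(E) = 6
B(m, f) = -3*f² (B(m, f) = (f*f)*(-3) = f²*(-3) = -3*f²)
102 + B(9, V(W))*H(7) = 102 - 3*20²*6 = 102 - 3*400*6 = 102 - 1200*6 = 102 - 7200 = -7098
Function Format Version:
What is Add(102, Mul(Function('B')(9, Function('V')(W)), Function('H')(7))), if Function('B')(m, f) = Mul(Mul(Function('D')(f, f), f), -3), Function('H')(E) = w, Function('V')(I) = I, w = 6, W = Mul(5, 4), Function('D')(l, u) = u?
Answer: -7098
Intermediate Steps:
W = 20
Function('H')(E) = 6
Function('B')(m, f) = Mul(-3, Pow(f, 2)) (Function('B')(m, f) = Mul(Mul(f, f), -3) = Mul(Pow(f, 2), -3) = Mul(-3, Pow(f, 2)))
Add(102, Mul(Function('B')(9, Function('V')(W)), Function('H')(7))) = Add(102, Mul(Mul(-3, Pow(20, 2)), 6)) = Add(102, Mul(Mul(-3, 400), 6)) = Add(102, Mul(-1200, 6)) = Add(102, -7200) = -7098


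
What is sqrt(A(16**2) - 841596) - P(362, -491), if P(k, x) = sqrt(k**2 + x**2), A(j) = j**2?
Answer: -5*sqrt(14885) + 2*I*sqrt(194015) ≈ -610.02 + 880.94*I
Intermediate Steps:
sqrt(A(16**2) - 841596) - P(362, -491) = sqrt((16**2)**2 - 841596) - sqrt(362**2 + (-491)**2) = sqrt(256**2 - 841596) - sqrt(131044 + 241081) = sqrt(65536 - 841596) - sqrt(372125) = sqrt(-776060) - 5*sqrt(14885) = 2*I*sqrt(194015) - 5*sqrt(14885) = -5*sqrt(14885) + 2*I*sqrt(194015)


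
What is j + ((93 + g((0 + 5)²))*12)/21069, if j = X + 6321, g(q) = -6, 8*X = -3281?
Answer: 110699795/18728 ≈ 5910.9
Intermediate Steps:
X = -3281/8 (X = (⅛)*(-3281) = -3281/8 ≈ -410.13)
j = 47287/8 (j = -3281/8 + 6321 = 47287/8 ≈ 5910.9)
j + ((93 + g((0 + 5)²))*12)/21069 = 47287/8 + ((93 - 6)*12)/21069 = 47287/8 + (87*12)*(1/21069) = 47287/8 + 1044*(1/21069) = 47287/8 + 116/2341 = 110699795/18728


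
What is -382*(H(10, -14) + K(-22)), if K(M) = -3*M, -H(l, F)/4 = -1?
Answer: -26740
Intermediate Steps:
H(l, F) = 4 (H(l, F) = -4*(-1) = 4)
-382*(H(10, -14) + K(-22)) = -382*(4 - 3*(-22)) = -382*(4 + 66) = -382*70 = -26740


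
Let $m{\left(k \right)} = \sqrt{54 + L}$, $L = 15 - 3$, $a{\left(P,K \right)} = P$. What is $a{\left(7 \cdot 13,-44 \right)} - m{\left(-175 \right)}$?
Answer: $91 - \sqrt{66} \approx 82.876$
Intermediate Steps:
$L = 12$
$m{\left(k \right)} = \sqrt{66}$ ($m{\left(k \right)} = \sqrt{54 + 12} = \sqrt{66}$)
$a{\left(7 \cdot 13,-44 \right)} - m{\left(-175 \right)} = 7 \cdot 13 - \sqrt{66} = 91 - \sqrt{66}$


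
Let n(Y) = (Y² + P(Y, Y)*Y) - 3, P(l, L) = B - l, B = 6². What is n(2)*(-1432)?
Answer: -98808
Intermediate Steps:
B = 36
P(l, L) = 36 - l
n(Y) = -3 + Y² + Y*(36 - Y) (n(Y) = (Y² + (36 - Y)*Y) - 3 = (Y² + Y*(36 - Y)) - 3 = -3 + Y² + Y*(36 - Y))
n(2)*(-1432) = (-3 + 36*2)*(-1432) = (-3 + 72)*(-1432) = 69*(-1432) = -98808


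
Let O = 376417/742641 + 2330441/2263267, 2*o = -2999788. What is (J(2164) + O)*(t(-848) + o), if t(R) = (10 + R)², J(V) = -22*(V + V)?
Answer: 127652700685172737629800/1680794868147 ≈ 7.5948e+10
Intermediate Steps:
o = -1499894 (o = (½)*(-2999788) = -1499894)
J(V) = -44*V
O = 2582613209020/1680794868147 (O = 376417*(1/742641) + 2330441*(1/2263267) = 376417/742641 + 2330441/2263267 = 2582613209020/1680794868147 ≈ 1.5365)
(J(2164) + O)*(t(-848) + o) = (-44*2164 + 2582613209020/1680794868147)*((10 - 848)² - 1499894) = (-95216 + 2582613209020/1680794868147)*((-838)² - 1499894) = -160035981552275732*(702244 - 1499894)/1680794868147 = -160035981552275732/1680794868147*(-797650) = 127652700685172737629800/1680794868147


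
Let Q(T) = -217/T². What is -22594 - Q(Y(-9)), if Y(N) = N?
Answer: -1829897/81 ≈ -22591.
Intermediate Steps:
Q(T) = -217/T²
-22594 - Q(Y(-9)) = -22594 - (-217)/(-9)² = -22594 - (-217)/81 = -22594 - 1*(-217/81) = -22594 + 217/81 = -1829897/81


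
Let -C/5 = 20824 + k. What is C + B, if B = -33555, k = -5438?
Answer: -110485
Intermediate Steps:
C = -76930 (C = -5*(20824 - 5438) = -5*15386 = -76930)
C + B = -76930 - 33555 = -110485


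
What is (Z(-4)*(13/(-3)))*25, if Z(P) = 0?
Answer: 0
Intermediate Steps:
(Z(-4)*(13/(-3)))*25 = (0*(13/(-3)))*25 = (0*(13*(-⅓)))*25 = (0*(-13/3))*25 = 0*25 = 0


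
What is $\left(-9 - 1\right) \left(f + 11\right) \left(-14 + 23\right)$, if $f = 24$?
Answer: $-3150$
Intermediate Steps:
$\left(-9 - 1\right) \left(f + 11\right) \left(-14 + 23\right) = \left(-9 - 1\right) \left(24 + 11\right) \left(-14 + 23\right) = - 10 \cdot 35 \cdot 9 = \left(-10\right) 315 = -3150$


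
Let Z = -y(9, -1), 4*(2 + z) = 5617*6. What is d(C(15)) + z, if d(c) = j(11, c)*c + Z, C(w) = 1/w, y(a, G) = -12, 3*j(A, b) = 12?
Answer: 253073/30 ≈ 8435.8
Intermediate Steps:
j(A, b) = 4 (j(A, b) = (⅓)*12 = 4)
z = 16847/2 (z = -2 + (5617*6)/4 = -2 + (¼)*33702 = -2 + 16851/2 = 16847/2 ≈ 8423.5)
Z = 12 (Z = -1*(-12) = 12)
d(c) = 12 + 4*c (d(c) = 4*c + 12 = 12 + 4*c)
d(C(15)) + z = (12 + 4/15) + 16847/2 = 184/15 + 16847/2 = 253073/30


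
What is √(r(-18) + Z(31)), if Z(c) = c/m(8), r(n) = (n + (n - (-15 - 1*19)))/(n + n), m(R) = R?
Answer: √566/12 ≈ 1.9826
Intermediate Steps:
r(n) = (34 + 2*n)/(2*n) (r(n) = (n + (n - (-15 - 19)))/((2*n)) = (n + (n - 1*(-34)))*(1/(2*n)) = (n + (n + 34))*(1/(2*n)) = (n + (34 + n))*(1/(2*n)) = (34 + 2*n)*(1/(2*n)) = (34 + 2*n)/(2*n))
Z(c) = c/8
√(r(-18) + Z(31)) = √((17 - 18)/(-18) + (⅛)*31) = √(-1/18*(-1) + 31/8) = √(1/18 + 31/8) = √(283/72) = √566/12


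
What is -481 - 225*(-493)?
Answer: 110444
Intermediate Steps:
-481 - 225*(-493) = -481 + 110925 = 110444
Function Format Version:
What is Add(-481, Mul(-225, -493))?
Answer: 110444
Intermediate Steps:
Add(-481, Mul(-225, -493)) = Add(-481, 110925) = 110444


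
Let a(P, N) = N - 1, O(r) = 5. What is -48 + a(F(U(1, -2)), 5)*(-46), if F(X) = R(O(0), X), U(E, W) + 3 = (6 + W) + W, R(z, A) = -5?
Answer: -232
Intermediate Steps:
U(E, W) = 3 + 2*W (U(E, W) = -3 + ((6 + W) + W) = -3 + (6 + 2*W) = 3 + 2*W)
F(X) = -5
a(P, N) = -1 + N
-48 + a(F(U(1, -2)), 5)*(-46) = -48 + (-1 + 5)*(-46) = -48 + 4*(-46) = -48 - 184 = -232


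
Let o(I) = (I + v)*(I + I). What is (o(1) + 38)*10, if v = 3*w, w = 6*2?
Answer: 1120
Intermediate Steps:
w = 12
v = 36 (v = 3*12 = 36)
o(I) = 2*I*(36 + I) (o(I) = (I + 36)*(I + I) = (36 + I)*(2*I) = 2*I*(36 + I))
(o(1) + 38)*10 = (2*1*(36 + 1) + 38)*10 = (2*1*37 + 38)*10 = (74 + 38)*10 = 112*10 = 1120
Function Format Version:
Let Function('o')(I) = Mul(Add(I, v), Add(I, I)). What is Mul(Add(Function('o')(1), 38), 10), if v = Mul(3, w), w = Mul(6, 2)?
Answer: 1120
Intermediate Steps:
w = 12
v = 36 (v = Mul(3, 12) = 36)
Function('o')(I) = Mul(2, I, Add(36, I)) (Function('o')(I) = Mul(Add(I, 36), Add(I, I)) = Mul(Add(36, I), Mul(2, I)) = Mul(2, I, Add(36, I)))
Mul(Add(Function('o')(1), 38), 10) = Mul(Add(Mul(2, 1, Add(36, 1)), 38), 10) = Mul(Add(Mul(2, 1, 37), 38), 10) = Mul(Add(74, 38), 10) = Mul(112, 10) = 1120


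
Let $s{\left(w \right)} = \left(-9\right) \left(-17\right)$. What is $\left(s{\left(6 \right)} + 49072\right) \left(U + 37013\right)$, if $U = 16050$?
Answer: $2612026175$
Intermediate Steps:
$s{\left(w \right)} = 153$
$\left(s{\left(6 \right)} + 49072\right) \left(U + 37013\right) = \left(153 + 49072\right) \left(16050 + 37013\right) = 49225 \cdot 53063 = 2612026175$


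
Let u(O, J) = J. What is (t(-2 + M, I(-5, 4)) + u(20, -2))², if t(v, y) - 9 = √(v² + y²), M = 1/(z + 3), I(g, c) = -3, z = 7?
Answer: (70 + √1261)²/100 ≈ 111.32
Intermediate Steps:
M = ⅒ (M = 1/(7 + 3) = 1/10 = ⅒ ≈ 0.10000)
t(v, y) = 9 + √(v² + y²)
(t(-2 + M, I(-5, 4)) + u(20, -2))² = ((9 + √((-2 + ⅒)² + (-3)²)) - 2)² = ((9 + √((-19/10)² + 9)) - 2)² = ((9 + √(361/100 + 9)) - 2)² = ((9 + √(1261/100)) - 2)² = ((9 + √1261/10) - 2)² = (7 + √1261/10)²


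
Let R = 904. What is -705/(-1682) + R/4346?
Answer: 2292229/3654986 ≈ 0.62715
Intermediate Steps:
-705/(-1682) + R/4346 = -705/(-1682) + 904/4346 = -705*(-1/1682) + 904*(1/4346) = 705/1682 + 452/2173 = 2292229/3654986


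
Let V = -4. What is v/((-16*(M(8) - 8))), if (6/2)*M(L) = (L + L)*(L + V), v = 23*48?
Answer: -207/40 ≈ -5.1750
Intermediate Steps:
v = 1104
M(L) = 2*L*(-4 + L)/3 (M(L) = ((L + L)*(L - 4))/3 = ((2*L)*(-4 + L))/3 = (2*L*(-4 + L))/3 = 2*L*(-4 + L)/3)
v/((-16*(M(8) - 8))) = 1104/((-16*((⅔)*8*(-4 + 8) - 8))) = 1104/((-16*((⅔)*8*4 - 8))) = 1104/((-16*(64/3 - 8))) = 1104/((-16*40/3)) = 1104/(-640/3) = 1104*(-3/640) = -207/40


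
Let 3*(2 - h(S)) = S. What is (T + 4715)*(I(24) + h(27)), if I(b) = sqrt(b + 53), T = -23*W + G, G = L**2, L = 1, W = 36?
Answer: -27216 + 3888*sqrt(77) ≈ 6901.1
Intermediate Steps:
h(S) = 2 - S/3
G = 1 (G = 1**2 = 1)
T = -827 (T = -23*36 + 1 = -828 + 1 = -827)
I(b) = sqrt(53 + b)
(T + 4715)*(I(24) + h(27)) = (-827 + 4715)*(sqrt(53 + 24) + (2 - 1/3*27)) = 3888*(sqrt(77) + (2 - 9)) = 3888*(sqrt(77) - 7) = 3888*(-7 + sqrt(77)) = -27216 + 3888*sqrt(77)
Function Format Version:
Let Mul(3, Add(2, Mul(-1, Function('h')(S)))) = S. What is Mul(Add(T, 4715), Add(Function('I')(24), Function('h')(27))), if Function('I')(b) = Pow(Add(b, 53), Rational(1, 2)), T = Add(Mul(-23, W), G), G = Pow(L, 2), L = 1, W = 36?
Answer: Add(-27216, Mul(3888, Pow(77, Rational(1, 2)))) ≈ 6901.1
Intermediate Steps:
Function('h')(S) = Add(2, Mul(Rational(-1, 3), S))
G = 1 (G = Pow(1, 2) = 1)
T = -827 (T = Add(Mul(-23, 36), 1) = Add(-828, 1) = -827)
Function('I')(b) = Pow(Add(53, b), Rational(1, 2))
Mul(Add(T, 4715), Add(Function('I')(24), Function('h')(27))) = Mul(Add(-827, 4715), Add(Pow(Add(53, 24), Rational(1, 2)), Add(2, Mul(Rational(-1, 3), 27)))) = Mul(3888, Add(Pow(77, Rational(1, 2)), Add(2, -9))) = Mul(3888, Add(Pow(77, Rational(1, 2)), -7)) = Mul(3888, Add(-7, Pow(77, Rational(1, 2)))) = Add(-27216, Mul(3888, Pow(77, Rational(1, 2))))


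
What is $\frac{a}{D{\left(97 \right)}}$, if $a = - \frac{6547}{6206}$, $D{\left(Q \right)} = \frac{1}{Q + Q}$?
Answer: $- \frac{635059}{3103} \approx -204.66$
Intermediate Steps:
$D{\left(Q \right)} = \frac{1}{2 Q}$
$a = - \frac{6547}{6206}$ ($a = \left(-6547\right) \frac{1}{6206} = - \frac{6547}{6206} \approx -1.0549$)
$\frac{a}{D{\left(97 \right)}} = - \frac{6547}{6206 \frac{1}{2 \cdot 97}} = - \frac{6547}{6206 \cdot \frac{1}{2} \cdot \frac{1}{97}} = - \frac{6547 \frac{1}{\frac{1}{194}}}{6206} = \left(- \frac{6547}{6206}\right) 194 = - \frac{635059}{3103}$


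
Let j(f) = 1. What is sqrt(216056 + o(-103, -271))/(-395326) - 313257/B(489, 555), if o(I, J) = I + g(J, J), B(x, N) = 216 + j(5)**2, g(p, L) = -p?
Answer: -44751/31 - 2*sqrt(13514)/197663 ≈ -1443.6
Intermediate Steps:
B(x, N) = 217 (B(x, N) = 216 + 1**2 = 216 + 1 = 217)
o(I, J) = I - J
sqrt(216056 + o(-103, -271))/(-395326) - 313257/B(489, 555) = sqrt(216056 + (-103 - 1*(-271)))/(-395326) - 313257/217 = sqrt(216056 + (-103 + 271))*(-1/395326) - 313257*1/217 = sqrt(216056 + 168)*(-1/395326) - 44751/31 = sqrt(216224)*(-1/395326) - 44751/31 = (4*sqrt(13514))*(-1/395326) - 44751/31 = -2*sqrt(13514)/197663 - 44751/31 = -44751/31 - 2*sqrt(13514)/197663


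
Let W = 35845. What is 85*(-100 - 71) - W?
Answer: -50380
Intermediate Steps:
85*(-100 - 71) - W = 85*(-100 - 71) - 1*35845 = 85*(-171) - 35845 = -14535 - 35845 = -50380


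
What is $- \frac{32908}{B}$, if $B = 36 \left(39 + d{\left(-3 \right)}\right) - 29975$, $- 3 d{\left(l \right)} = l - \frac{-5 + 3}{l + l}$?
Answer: $\frac{32908}{28531} \approx 1.1534$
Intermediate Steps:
$d{\left(l \right)} = - \frac{l}{3} - \frac{1}{3 l}$ ($d{\left(l \right)} = - \frac{l - \frac{-5 + 3}{l + l}}{3} = - \frac{l - - \frac{2}{2 l}}{3} = - \frac{l - - 2 \frac{1}{2 l}}{3} = - \frac{l - - \frac{1}{l}}{3} = - \frac{l + \frac{1}{l}}{3} = - \frac{l}{3} - \frac{1}{3 l}$)
$B = -28531$ ($B = 36 \left(39 + \frac{-1 - \left(-3\right)^{2}}{3 \left(-3\right)}\right) - 29975 = 36 \left(39 + \frac{1}{3} \left(- \frac{1}{3}\right) \left(-1 - 9\right)\right) - 29975 = 36 \left(39 + \frac{1}{3} \left(- \frac{1}{3}\right) \left(-10\right)\right) - 29975 = 36 \left(39 + \frac{10}{9}\right) - 29975 = 36 \cdot \frac{361}{9} - 29975 = 1444 - 29975 = -28531$)
$- \frac{32908}{B} = - \frac{32908}{-28531} = \left(-32908\right) \left(- \frac{1}{28531}\right) = \frac{32908}{28531}$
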